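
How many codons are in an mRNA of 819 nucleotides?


codons = nucleotides / 3
codons = 819 / 3 = 273

273


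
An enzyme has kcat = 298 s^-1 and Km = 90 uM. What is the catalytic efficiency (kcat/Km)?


Catalytic efficiency = kcat / Km
= 298 / 90
= 3.3111 uM^-1*s^-1

3.3111 uM^-1*s^-1


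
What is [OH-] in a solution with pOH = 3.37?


[OH-] = 10^(-pOH)
[OH-] = 10^(-3.37)
[OH-] = 4.266e-04 M

4.266e-04 M


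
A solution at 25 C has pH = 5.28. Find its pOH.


pOH = 14 - pH
pOH = 14 - 5.28
pOH = 8.72

8.72


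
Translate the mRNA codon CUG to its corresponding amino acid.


Standard genetic code lookup.
Codon CUG -> Leu

Leu


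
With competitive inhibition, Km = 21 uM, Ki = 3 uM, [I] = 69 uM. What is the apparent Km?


Km_app = Km * (1 + [I]/Ki)
Km_app = 21 * (1 + 69/3)
Km_app = 504.0 uM

504.0 uM


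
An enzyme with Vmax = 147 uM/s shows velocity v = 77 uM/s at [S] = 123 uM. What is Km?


Km = [S] * (Vmax - v) / v
Km = 123 * (147 - 77) / 77
Km = 111.8182 uM

111.8182 uM


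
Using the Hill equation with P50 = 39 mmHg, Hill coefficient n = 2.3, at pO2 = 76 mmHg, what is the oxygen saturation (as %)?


Y = pO2^n / (P50^n + pO2^n)
Y = 76^2.3 / (39^2.3 + 76^2.3)
Y = 82.27%

82.27%


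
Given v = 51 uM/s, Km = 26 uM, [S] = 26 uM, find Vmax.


Vmax = v * (Km + [S]) / [S]
Vmax = 51 * (26 + 26) / 26
Vmax = 102.0 uM/s

102.0 uM/s


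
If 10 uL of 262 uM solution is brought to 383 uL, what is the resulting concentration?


C2 = C1 * V1 / V2
C2 = 262 * 10 / 383
C2 = 6.8407 uM

6.8407 uM


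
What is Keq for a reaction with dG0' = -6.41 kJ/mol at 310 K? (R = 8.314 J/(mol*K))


Keq = exp(-dG0 * 1000 / (R * T))
Keq = exp(-(-6.41) * 1000 / (8.314 * 310))
Keq = 12.0259

12.0259


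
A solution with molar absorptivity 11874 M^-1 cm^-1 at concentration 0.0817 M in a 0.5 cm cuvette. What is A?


A = epsilon * c * l
A = 11874 * 0.0817 * 0.5
A = 485.0529

485.0529


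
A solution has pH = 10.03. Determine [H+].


[H+] = 10^(-pH)
[H+] = 10^(-10.03)
[H+] = 9.333e-11 M

9.333e-11 M


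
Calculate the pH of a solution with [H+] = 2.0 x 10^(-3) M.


pH = -log10([H+])
pH = -log10(2.0 x 10^(-3))
pH = 2.699

2.699


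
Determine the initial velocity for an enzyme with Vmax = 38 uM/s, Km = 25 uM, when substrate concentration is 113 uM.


v = Vmax * [S] / (Km + [S])
v = 38 * 113 / (25 + 113)
v = 31.1159 uM/s

31.1159 uM/s


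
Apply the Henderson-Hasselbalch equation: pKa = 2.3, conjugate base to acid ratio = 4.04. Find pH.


pH = pKa + log10([A-]/[HA])
pH = 2.3 + log10(4.04)
pH = 2.9064

2.9064


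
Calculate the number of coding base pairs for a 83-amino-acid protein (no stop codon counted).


Each amino acid = 1 codon = 3 bp
bp = 83 * 3 = 249 bp

249 bp


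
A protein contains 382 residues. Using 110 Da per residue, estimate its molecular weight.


MW = n_residues * 110 Da
MW = 382 * 110
MW = 42020 Da

42020 Da


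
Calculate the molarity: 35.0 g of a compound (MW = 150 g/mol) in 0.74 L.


C = (mass / MW) / volume
C = (35.0 / 150) / 0.74
C = 0.3153 M

0.3153 M


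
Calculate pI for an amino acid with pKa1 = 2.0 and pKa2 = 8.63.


pI = (pKa1 + pKa2) / 2
pI = (2.0 + 8.63) / 2
pI = 5.315

5.315


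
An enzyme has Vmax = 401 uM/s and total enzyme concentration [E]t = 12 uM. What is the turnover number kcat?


kcat = Vmax / [E]t
kcat = 401 / 12
kcat = 33.4167 s^-1

33.4167 s^-1


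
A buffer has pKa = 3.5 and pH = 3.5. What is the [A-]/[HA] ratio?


[A-]/[HA] = 10^(pH - pKa)
= 10^(3.5 - 3.5)
= 1.0

1.0


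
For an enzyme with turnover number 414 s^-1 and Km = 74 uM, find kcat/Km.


Catalytic efficiency = kcat / Km
= 414 / 74
= 5.5946 uM^-1*s^-1

5.5946 uM^-1*s^-1


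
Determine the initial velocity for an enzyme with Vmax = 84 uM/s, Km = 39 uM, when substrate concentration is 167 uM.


v = Vmax * [S] / (Km + [S])
v = 84 * 167 / (39 + 167)
v = 68.0971 uM/s

68.0971 uM/s


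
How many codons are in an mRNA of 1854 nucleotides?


codons = nucleotides / 3
codons = 1854 / 3 = 618

618


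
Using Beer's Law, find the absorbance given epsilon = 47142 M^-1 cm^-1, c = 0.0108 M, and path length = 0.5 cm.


A = epsilon * c * l
A = 47142 * 0.0108 * 0.5
A = 254.5668

254.5668


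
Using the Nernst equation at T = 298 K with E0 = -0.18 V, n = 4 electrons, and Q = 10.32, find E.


E = E0 - (RT/nF) * ln(Q)
E = -0.18 - (8.314 * 298 / (4 * 96485)) * ln(10.32)
E = -0.195 V

-0.195 V


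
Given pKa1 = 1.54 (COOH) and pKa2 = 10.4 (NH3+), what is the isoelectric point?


pI = (pKa1 + pKa2) / 2
pI = (1.54 + 10.4) / 2
pI = 5.97

5.97


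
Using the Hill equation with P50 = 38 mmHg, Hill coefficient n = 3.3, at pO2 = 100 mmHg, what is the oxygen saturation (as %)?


Y = pO2^n / (P50^n + pO2^n)
Y = 100^3.3 / (38^3.3 + 100^3.3)
Y = 96.06%

96.06%


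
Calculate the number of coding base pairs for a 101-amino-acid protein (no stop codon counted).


Each amino acid = 1 codon = 3 bp
bp = 101 * 3 = 303 bp

303 bp


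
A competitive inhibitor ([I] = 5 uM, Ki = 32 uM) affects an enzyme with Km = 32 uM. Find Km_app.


Km_app = Km * (1 + [I]/Ki)
Km_app = 32 * (1 + 5/32)
Km_app = 37.0 uM

37.0 uM


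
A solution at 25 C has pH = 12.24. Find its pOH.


pOH = 14 - pH
pOH = 14 - 12.24
pOH = 1.76

1.76


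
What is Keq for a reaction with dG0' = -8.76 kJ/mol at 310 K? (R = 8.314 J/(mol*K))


Keq = exp(-dG0 * 1000 / (R * T))
Keq = exp(-(-8.76) * 1000 / (8.314 * 310))
Keq = 29.9298

29.9298


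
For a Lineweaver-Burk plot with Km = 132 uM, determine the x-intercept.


x-intercept = -1/Km
= -1/132
= -0.0076 1/uM

-0.0076 1/uM


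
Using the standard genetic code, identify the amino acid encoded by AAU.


Standard genetic code lookup.
Codon AAU -> Asn

Asn


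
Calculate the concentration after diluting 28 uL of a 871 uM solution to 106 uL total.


C2 = C1 * V1 / V2
C2 = 871 * 28 / 106
C2 = 230.0755 uM

230.0755 uM


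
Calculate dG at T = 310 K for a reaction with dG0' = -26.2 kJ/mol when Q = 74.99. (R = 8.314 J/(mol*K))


dG = dG0' + RT * ln(Q) / 1000
dG = -26.2 + 8.314 * 310 * ln(74.99) / 1000
dG = -15.0727 kJ/mol

-15.0727 kJ/mol


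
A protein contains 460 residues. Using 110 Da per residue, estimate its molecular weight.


MW = n_residues * 110 Da
MW = 460 * 110
MW = 50600 Da

50600 Da


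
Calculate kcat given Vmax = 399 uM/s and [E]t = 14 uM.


kcat = Vmax / [E]t
kcat = 399 / 14
kcat = 28.5 s^-1

28.5 s^-1


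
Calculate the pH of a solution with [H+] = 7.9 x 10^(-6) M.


pH = -log10([H+])
pH = -log10(7.9 x 10^(-6))
pH = 5.1024

5.1024


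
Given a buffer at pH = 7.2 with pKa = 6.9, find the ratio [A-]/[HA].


[A-]/[HA] = 10^(pH - pKa)
= 10^(7.2 - 6.9)
= 1.9953

1.9953


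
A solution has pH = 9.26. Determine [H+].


[H+] = 10^(-pH)
[H+] = 10^(-9.26)
[H+] = 5.495e-10 M

5.495e-10 M


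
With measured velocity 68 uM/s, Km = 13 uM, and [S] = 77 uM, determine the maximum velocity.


Vmax = v * (Km + [S]) / [S]
Vmax = 68 * (13 + 77) / 77
Vmax = 79.4805 uM/s

79.4805 uM/s


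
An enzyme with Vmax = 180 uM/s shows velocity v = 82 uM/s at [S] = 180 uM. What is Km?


Km = [S] * (Vmax - v) / v
Km = 180 * (180 - 82) / 82
Km = 215.122 uM

215.122 uM


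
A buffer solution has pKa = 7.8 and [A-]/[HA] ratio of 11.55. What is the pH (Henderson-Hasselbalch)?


pH = pKa + log10([A-]/[HA])
pH = 7.8 + log10(11.55)
pH = 8.8626

8.8626


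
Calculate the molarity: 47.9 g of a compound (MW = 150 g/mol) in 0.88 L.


C = (mass / MW) / volume
C = (47.9 / 150) / 0.88
C = 0.3629 M

0.3629 M


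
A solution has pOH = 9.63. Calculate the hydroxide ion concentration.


[OH-] = 10^(-pOH)
[OH-] = 10^(-9.63)
[OH-] = 2.344e-10 M

2.344e-10 M


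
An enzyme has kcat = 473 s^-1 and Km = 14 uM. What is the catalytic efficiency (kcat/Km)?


Catalytic efficiency = kcat / Km
= 473 / 14
= 33.7857 uM^-1*s^-1

33.7857 uM^-1*s^-1


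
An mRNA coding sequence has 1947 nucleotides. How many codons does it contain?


codons = nucleotides / 3
codons = 1947 / 3 = 649

649


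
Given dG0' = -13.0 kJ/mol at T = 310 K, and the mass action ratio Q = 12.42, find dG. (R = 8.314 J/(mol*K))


dG = dG0' + RT * ln(Q) / 1000
dG = -13.0 + 8.314 * 310 * ln(12.42) / 1000
dG = -6.5069 kJ/mol

-6.5069 kJ/mol


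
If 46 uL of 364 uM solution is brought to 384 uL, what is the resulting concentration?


C2 = C1 * V1 / V2
C2 = 364 * 46 / 384
C2 = 43.6042 uM

43.6042 uM


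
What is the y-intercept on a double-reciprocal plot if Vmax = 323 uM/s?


y-intercept = 1/Vmax
= 1/323
= 0.0031 s/uM

0.0031 s/uM


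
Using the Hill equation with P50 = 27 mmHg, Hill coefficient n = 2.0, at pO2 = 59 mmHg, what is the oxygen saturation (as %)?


Y = pO2^n / (P50^n + pO2^n)
Y = 59^2.0 / (27^2.0 + 59^2.0)
Y = 82.68%

82.68%


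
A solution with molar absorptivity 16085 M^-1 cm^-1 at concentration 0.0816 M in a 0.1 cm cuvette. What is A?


A = epsilon * c * l
A = 16085 * 0.0816 * 0.1
A = 131.2536

131.2536


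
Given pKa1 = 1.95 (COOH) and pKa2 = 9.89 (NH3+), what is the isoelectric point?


pI = (pKa1 + pKa2) / 2
pI = (1.95 + 9.89) / 2
pI = 5.92

5.92


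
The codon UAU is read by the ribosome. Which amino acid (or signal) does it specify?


Standard genetic code lookup.
Codon UAU -> Tyr

Tyr


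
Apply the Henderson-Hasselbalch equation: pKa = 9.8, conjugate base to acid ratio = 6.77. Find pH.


pH = pKa + log10([A-]/[HA])
pH = 9.8 + log10(6.77)
pH = 10.6306

10.6306


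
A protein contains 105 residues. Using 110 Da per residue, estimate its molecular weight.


MW = n_residues * 110 Da
MW = 105 * 110
MW = 11550 Da

11550 Da


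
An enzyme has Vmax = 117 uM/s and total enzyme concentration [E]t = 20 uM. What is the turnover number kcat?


kcat = Vmax / [E]t
kcat = 117 / 20
kcat = 5.85 s^-1

5.85 s^-1


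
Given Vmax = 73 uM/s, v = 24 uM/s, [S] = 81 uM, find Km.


Km = [S] * (Vmax - v) / v
Km = 81 * (73 - 24) / 24
Km = 165.375 uM

165.375 uM


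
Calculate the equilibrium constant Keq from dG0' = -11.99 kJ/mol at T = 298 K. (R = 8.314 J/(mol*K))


Keq = exp(-dG0 * 1000 / (R * T))
Keq = exp(-(-11.99) * 1000 / (8.314 * 298))
Keq = 126.3954

126.3954


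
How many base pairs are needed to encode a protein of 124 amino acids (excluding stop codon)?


Each amino acid = 1 codon = 3 bp
bp = 124 * 3 = 372 bp

372 bp


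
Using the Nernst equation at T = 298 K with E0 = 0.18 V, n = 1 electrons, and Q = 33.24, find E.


E = E0 - (RT/nF) * ln(Q)
E = 0.18 - (8.314 * 298 / (1 * 96485)) * ln(33.24)
E = 0.09 V

0.09 V


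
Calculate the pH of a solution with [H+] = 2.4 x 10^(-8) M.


pH = -log10([H+])
pH = -log10(2.4 x 10^(-8))
pH = 7.6198

7.6198


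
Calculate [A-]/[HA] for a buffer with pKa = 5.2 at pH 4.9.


[A-]/[HA] = 10^(pH - pKa)
= 10^(4.9 - 5.2)
= 0.5012

0.5012


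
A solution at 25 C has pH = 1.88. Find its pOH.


pOH = 14 - pH
pOH = 14 - 1.88
pOH = 12.12

12.12


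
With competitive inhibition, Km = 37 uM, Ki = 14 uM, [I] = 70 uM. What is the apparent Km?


Km_app = Km * (1 + [I]/Ki)
Km_app = 37 * (1 + 70/14)
Km_app = 222.0 uM

222.0 uM


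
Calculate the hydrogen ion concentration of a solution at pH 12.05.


[H+] = 10^(-pH)
[H+] = 10^(-12.05)
[H+] = 8.913e-13 M

8.913e-13 M


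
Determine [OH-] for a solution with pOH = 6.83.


[OH-] = 10^(-pOH)
[OH-] = 10^(-6.83)
[OH-] = 1.479e-07 M

1.479e-07 M


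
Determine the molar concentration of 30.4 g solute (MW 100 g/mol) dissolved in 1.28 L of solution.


C = (mass / MW) / volume
C = (30.4 / 100) / 1.28
C = 0.2375 M

0.2375 M


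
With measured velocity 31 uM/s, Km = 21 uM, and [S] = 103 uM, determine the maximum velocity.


Vmax = v * (Km + [S]) / [S]
Vmax = 31 * (21 + 103) / 103
Vmax = 37.3204 uM/s

37.3204 uM/s


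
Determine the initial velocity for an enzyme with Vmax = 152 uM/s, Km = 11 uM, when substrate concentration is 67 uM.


v = Vmax * [S] / (Km + [S])
v = 152 * 67 / (11 + 67)
v = 130.5641 uM/s

130.5641 uM/s


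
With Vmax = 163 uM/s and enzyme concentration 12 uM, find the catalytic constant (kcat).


kcat = Vmax / [E]t
kcat = 163 / 12
kcat = 13.5833 s^-1

13.5833 s^-1


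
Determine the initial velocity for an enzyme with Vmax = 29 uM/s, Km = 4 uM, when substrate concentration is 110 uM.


v = Vmax * [S] / (Km + [S])
v = 29 * 110 / (4 + 110)
v = 27.9825 uM/s

27.9825 uM/s


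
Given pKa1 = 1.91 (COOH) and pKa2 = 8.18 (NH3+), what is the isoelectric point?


pI = (pKa1 + pKa2) / 2
pI = (1.91 + 8.18) / 2
pI = 5.045

5.045


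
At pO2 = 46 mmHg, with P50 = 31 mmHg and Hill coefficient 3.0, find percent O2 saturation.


Y = pO2^n / (P50^n + pO2^n)
Y = 46^3.0 / (31^3.0 + 46^3.0)
Y = 76.57%

76.57%


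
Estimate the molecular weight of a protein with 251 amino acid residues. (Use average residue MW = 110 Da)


MW = n_residues * 110 Da
MW = 251 * 110
MW = 27610 Da

27610 Da


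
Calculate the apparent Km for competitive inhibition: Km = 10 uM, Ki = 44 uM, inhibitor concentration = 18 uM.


Km_app = Km * (1 + [I]/Ki)
Km_app = 10 * (1 + 18/44)
Km_app = 14.0909 uM

14.0909 uM


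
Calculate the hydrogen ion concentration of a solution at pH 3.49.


[H+] = 10^(-pH)
[H+] = 10^(-3.49)
[H+] = 3.236e-04 M

3.236e-04 M


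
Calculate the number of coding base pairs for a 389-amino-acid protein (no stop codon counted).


Each amino acid = 1 codon = 3 bp
bp = 389 * 3 = 1167 bp

1167 bp


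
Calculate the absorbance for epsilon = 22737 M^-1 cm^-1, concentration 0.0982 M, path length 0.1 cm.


A = epsilon * c * l
A = 22737 * 0.0982 * 0.1
A = 223.2773

223.2773


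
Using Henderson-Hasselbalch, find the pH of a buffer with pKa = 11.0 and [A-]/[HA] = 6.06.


pH = pKa + log10([A-]/[HA])
pH = 11.0 + log10(6.06)
pH = 11.7825

11.7825


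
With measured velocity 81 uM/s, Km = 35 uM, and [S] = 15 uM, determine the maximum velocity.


Vmax = v * (Km + [S]) / [S]
Vmax = 81 * (35 + 15) / 15
Vmax = 270.0 uM/s

270.0 uM/s


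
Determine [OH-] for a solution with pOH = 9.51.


[OH-] = 10^(-pOH)
[OH-] = 10^(-9.51)
[OH-] = 3.090e-10 M

3.090e-10 M


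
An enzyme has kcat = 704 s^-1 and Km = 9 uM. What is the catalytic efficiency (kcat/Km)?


Catalytic efficiency = kcat / Km
= 704 / 9
= 78.2222 uM^-1*s^-1

78.2222 uM^-1*s^-1


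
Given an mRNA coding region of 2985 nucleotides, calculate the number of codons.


codons = nucleotides / 3
codons = 2985 / 3 = 995

995


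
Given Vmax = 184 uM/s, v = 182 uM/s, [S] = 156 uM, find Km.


Km = [S] * (Vmax - v) / v
Km = 156 * (184 - 182) / 182
Km = 1.7143 uM

1.7143 uM


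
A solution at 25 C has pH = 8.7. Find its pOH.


pOH = 14 - pH
pOH = 14 - 8.7
pOH = 5.3

5.3


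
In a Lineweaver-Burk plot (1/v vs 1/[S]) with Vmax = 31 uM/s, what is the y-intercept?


y-intercept = 1/Vmax
= 1/31
= 0.0323 s/uM

0.0323 s/uM


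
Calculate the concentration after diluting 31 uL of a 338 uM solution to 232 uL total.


C2 = C1 * V1 / V2
C2 = 338 * 31 / 232
C2 = 45.1638 uM

45.1638 uM


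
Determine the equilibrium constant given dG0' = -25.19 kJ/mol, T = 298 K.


Keq = exp(-dG0 * 1000 / (R * T))
Keq = exp(-(-25.19) * 1000 / (8.314 * 298))
Keq = 26035.3912

26035.3912


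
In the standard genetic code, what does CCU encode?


Standard genetic code lookup.
Codon CCU -> Pro

Pro


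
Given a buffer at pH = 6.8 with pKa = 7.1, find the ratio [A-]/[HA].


[A-]/[HA] = 10^(pH - pKa)
= 10^(6.8 - 7.1)
= 0.5012

0.5012


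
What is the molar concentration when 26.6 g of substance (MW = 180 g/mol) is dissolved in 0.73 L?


C = (mass / MW) / volume
C = (26.6 / 180) / 0.73
C = 0.2024 M

0.2024 M


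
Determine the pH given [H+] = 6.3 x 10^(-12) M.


pH = -log10([H+])
pH = -log10(6.3 x 10^(-12))
pH = 11.2007

11.2007


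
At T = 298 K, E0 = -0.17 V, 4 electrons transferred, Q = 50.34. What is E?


E = E0 - (RT/nF) * ln(Q)
E = -0.17 - (8.314 * 298 / (4 * 96485)) * ln(50.34)
E = -0.1952 V

-0.1952 V


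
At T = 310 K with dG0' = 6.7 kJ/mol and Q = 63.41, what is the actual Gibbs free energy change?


dG = dG0' + RT * ln(Q) / 1000
dG = 6.7 + 8.314 * 310 * ln(63.41) / 1000
dG = 17.395 kJ/mol

17.395 kJ/mol


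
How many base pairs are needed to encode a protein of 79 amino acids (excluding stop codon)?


Each amino acid = 1 codon = 3 bp
bp = 79 * 3 = 237 bp

237 bp


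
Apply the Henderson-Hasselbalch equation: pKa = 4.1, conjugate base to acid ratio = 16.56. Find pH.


pH = pKa + log10([A-]/[HA])
pH = 4.1 + log10(16.56)
pH = 5.3191

5.3191


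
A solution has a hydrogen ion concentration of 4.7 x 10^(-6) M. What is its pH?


pH = -log10([H+])
pH = -log10(4.7 x 10^(-6))
pH = 5.3279

5.3279


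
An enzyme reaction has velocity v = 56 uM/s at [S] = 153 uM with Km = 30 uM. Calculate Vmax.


Vmax = v * (Km + [S]) / [S]
Vmax = 56 * (30 + 153) / 153
Vmax = 66.9804 uM/s

66.9804 uM/s


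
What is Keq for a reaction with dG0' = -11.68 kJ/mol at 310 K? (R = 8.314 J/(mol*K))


Keq = exp(-dG0 * 1000 / (R * T))
Keq = exp(-(-11.68) * 1000 / (8.314 * 310))
Keq = 92.9261

92.9261


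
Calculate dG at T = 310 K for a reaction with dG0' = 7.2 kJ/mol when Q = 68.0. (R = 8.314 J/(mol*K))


dG = dG0' + RT * ln(Q) / 1000
dG = 7.2 + 8.314 * 310 * ln(68.0) / 1000
dG = 18.0751 kJ/mol

18.0751 kJ/mol


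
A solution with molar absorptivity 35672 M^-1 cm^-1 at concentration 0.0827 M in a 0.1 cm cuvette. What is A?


A = epsilon * c * l
A = 35672 * 0.0827 * 0.1
A = 295.0074

295.0074


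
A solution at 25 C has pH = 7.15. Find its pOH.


pOH = 14 - pH
pOH = 14 - 7.15
pOH = 6.85

6.85


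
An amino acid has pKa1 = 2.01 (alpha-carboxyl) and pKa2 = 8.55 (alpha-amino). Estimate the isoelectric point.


pI = (pKa1 + pKa2) / 2
pI = (2.01 + 8.55) / 2
pI = 5.28

5.28


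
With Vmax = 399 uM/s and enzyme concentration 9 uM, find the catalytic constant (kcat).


kcat = Vmax / [E]t
kcat = 399 / 9
kcat = 44.3333 s^-1

44.3333 s^-1


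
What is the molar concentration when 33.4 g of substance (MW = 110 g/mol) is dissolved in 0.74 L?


C = (mass / MW) / volume
C = (33.4 / 110) / 0.74
C = 0.4103 M

0.4103 M


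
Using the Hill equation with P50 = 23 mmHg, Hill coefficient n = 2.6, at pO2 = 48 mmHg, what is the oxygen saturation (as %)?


Y = pO2^n / (P50^n + pO2^n)
Y = 48^2.6 / (23^2.6 + 48^2.6)
Y = 87.13%

87.13%


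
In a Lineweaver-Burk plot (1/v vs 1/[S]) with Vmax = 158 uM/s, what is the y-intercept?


y-intercept = 1/Vmax
= 1/158
= 0.0063 s/uM

0.0063 s/uM


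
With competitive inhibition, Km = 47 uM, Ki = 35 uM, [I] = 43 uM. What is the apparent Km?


Km_app = Km * (1 + [I]/Ki)
Km_app = 47 * (1 + 43/35)
Km_app = 104.7429 uM

104.7429 uM


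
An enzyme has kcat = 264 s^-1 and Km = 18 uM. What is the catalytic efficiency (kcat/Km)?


Catalytic efficiency = kcat / Km
= 264 / 18
= 14.6667 uM^-1*s^-1

14.6667 uM^-1*s^-1


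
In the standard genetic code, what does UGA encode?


Standard genetic code lookup.
Codon UGA -> Stop

Stop


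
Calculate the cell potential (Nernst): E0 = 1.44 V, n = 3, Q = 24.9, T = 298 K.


E = E0 - (RT/nF) * ln(Q)
E = 1.44 - (8.314 * 298 / (3 * 96485)) * ln(24.9)
E = 1.4125 V

1.4125 V


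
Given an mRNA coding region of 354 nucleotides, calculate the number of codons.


codons = nucleotides / 3
codons = 354 / 3 = 118

118


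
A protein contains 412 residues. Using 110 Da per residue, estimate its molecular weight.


MW = n_residues * 110 Da
MW = 412 * 110
MW = 45320 Da

45320 Da


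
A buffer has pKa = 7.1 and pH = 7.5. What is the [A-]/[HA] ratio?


[A-]/[HA] = 10^(pH - pKa)
= 10^(7.5 - 7.1)
= 2.5119

2.5119


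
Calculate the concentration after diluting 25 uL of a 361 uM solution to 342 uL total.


C2 = C1 * V1 / V2
C2 = 361 * 25 / 342
C2 = 26.3889 uM

26.3889 uM


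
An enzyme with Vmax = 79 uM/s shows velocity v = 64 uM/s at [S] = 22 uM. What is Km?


Km = [S] * (Vmax - v) / v
Km = 22 * (79 - 64) / 64
Km = 5.1562 uM

5.1562 uM


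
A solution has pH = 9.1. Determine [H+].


[H+] = 10^(-pH)
[H+] = 10^(-9.1)
[H+] = 7.943e-10 M

7.943e-10 M


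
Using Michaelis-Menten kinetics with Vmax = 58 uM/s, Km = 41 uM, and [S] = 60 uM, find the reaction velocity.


v = Vmax * [S] / (Km + [S])
v = 58 * 60 / (41 + 60)
v = 34.4554 uM/s

34.4554 uM/s


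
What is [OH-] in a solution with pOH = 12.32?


[OH-] = 10^(-pOH)
[OH-] = 10^(-12.32)
[OH-] = 4.786e-13 M

4.786e-13 M


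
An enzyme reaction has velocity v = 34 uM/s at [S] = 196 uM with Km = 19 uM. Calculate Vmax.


Vmax = v * (Km + [S]) / [S]
Vmax = 34 * (19 + 196) / 196
Vmax = 37.2959 uM/s

37.2959 uM/s


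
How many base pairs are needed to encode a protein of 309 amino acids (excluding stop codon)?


Each amino acid = 1 codon = 3 bp
bp = 309 * 3 = 927 bp

927 bp


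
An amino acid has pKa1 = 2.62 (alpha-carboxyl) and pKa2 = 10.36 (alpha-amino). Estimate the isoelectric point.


pI = (pKa1 + pKa2) / 2
pI = (2.62 + 10.36) / 2
pI = 6.49

6.49


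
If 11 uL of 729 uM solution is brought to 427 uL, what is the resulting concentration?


C2 = C1 * V1 / V2
C2 = 729 * 11 / 427
C2 = 18.7799 uM

18.7799 uM


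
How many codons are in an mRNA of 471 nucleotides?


codons = nucleotides / 3
codons = 471 / 3 = 157

157


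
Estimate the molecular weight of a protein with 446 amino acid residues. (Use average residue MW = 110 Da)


MW = n_residues * 110 Da
MW = 446 * 110
MW = 49060 Da

49060 Da


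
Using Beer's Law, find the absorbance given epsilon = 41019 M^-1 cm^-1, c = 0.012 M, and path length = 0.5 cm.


A = epsilon * c * l
A = 41019 * 0.012 * 0.5
A = 246.114

246.114


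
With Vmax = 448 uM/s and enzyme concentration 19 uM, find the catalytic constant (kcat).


kcat = Vmax / [E]t
kcat = 448 / 19
kcat = 23.5789 s^-1

23.5789 s^-1


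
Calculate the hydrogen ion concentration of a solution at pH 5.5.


[H+] = 10^(-pH)
[H+] = 10^(-5.5)
[H+] = 3.162e-06 M

3.162e-06 M


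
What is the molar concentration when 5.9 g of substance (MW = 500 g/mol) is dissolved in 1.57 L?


C = (mass / MW) / volume
C = (5.9 / 500) / 1.57
C = 0.0075 M

0.0075 M


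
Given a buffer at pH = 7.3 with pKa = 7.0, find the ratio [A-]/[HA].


[A-]/[HA] = 10^(pH - pKa)
= 10^(7.3 - 7.0)
= 1.9953

1.9953


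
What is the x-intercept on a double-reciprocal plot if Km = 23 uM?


x-intercept = -1/Km
= -1/23
= -0.0435 1/uM

-0.0435 1/uM


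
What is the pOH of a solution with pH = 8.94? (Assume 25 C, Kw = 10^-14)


pOH = 14 - pH
pOH = 14 - 8.94
pOH = 5.06

5.06


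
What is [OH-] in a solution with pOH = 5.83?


[OH-] = 10^(-pOH)
[OH-] = 10^(-5.83)
[OH-] = 1.479e-06 M

1.479e-06 M


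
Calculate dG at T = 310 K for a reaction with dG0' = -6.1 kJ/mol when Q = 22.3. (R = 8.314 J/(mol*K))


dG = dG0' + RT * ln(Q) / 1000
dG = -6.1 + 8.314 * 310 * ln(22.3) / 1000
dG = 1.9016 kJ/mol

1.9016 kJ/mol


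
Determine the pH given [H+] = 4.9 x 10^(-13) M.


pH = -log10([H+])
pH = -log10(4.9 x 10^(-13))
pH = 12.3098

12.3098


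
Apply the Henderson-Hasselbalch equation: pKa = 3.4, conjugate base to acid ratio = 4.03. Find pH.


pH = pKa + log10([A-]/[HA])
pH = 3.4 + log10(4.03)
pH = 4.0053

4.0053


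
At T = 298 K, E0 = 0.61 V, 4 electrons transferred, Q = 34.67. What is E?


E = E0 - (RT/nF) * ln(Q)
E = 0.61 - (8.314 * 298 / (4 * 96485)) * ln(34.67)
E = 0.5872 V

0.5872 V


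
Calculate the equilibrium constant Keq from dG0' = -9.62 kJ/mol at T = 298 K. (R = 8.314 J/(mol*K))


Keq = exp(-dG0 * 1000 / (R * T))
Keq = exp(-(-9.62) * 1000 / (8.314 * 298))
Keq = 48.5616

48.5616


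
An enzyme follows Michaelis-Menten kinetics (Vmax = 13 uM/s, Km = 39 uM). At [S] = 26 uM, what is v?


v = Vmax * [S] / (Km + [S])
v = 13 * 26 / (39 + 26)
v = 5.2 uM/s

5.2 uM/s


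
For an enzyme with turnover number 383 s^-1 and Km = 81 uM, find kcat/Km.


Catalytic efficiency = kcat / Km
= 383 / 81
= 4.7284 uM^-1*s^-1

4.7284 uM^-1*s^-1


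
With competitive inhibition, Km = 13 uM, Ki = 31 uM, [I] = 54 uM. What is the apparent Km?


Km_app = Km * (1 + [I]/Ki)
Km_app = 13 * (1 + 54/31)
Km_app = 35.6452 uM

35.6452 uM


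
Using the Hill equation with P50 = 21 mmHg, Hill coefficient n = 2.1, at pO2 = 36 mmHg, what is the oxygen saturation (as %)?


Y = pO2^n / (P50^n + pO2^n)
Y = 36^2.1 / (21^2.1 + 36^2.1)
Y = 75.62%

75.62%


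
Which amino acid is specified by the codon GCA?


Standard genetic code lookup.
Codon GCA -> Ala

Ala


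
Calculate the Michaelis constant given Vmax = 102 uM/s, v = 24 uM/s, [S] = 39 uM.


Km = [S] * (Vmax - v) / v
Km = 39 * (102 - 24) / 24
Km = 126.75 uM

126.75 uM


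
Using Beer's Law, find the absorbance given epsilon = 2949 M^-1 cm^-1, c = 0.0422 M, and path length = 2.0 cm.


A = epsilon * c * l
A = 2949 * 0.0422 * 2.0
A = 248.8956

248.8956


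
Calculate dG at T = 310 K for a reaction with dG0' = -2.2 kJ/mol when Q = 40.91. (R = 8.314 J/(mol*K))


dG = dG0' + RT * ln(Q) / 1000
dG = -2.2 + 8.314 * 310 * ln(40.91) / 1000
dG = 7.3655 kJ/mol

7.3655 kJ/mol


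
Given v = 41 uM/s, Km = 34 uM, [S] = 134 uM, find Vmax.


Vmax = v * (Km + [S]) / [S]
Vmax = 41 * (34 + 134) / 134
Vmax = 51.403 uM/s

51.403 uM/s


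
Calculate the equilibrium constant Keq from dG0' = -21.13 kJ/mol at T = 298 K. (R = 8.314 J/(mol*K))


Keq = exp(-dG0 * 1000 / (R * T))
Keq = exp(-(-21.13) * 1000 / (8.314 * 298))
Keq = 5056.9104

5056.9104


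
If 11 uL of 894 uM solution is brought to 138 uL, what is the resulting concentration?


C2 = C1 * V1 / V2
C2 = 894 * 11 / 138
C2 = 71.2609 uM

71.2609 uM


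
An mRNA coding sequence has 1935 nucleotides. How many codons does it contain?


codons = nucleotides / 3
codons = 1935 / 3 = 645

645


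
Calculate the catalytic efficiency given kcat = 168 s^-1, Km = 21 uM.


Catalytic efficiency = kcat / Km
= 168 / 21
= 8.0 uM^-1*s^-1

8.0 uM^-1*s^-1


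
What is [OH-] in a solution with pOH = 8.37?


[OH-] = 10^(-pOH)
[OH-] = 10^(-8.37)
[OH-] = 4.266e-09 M

4.266e-09 M


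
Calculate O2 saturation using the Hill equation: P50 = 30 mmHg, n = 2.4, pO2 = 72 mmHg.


Y = pO2^n / (P50^n + pO2^n)
Y = 72^2.4 / (30^2.4 + 72^2.4)
Y = 89.1%

89.1%


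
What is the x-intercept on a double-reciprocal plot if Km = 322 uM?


x-intercept = -1/Km
= -1/322
= -0.0031 1/uM

-0.0031 1/uM


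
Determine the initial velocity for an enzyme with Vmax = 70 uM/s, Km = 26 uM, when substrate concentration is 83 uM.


v = Vmax * [S] / (Km + [S])
v = 70 * 83 / (26 + 83)
v = 53.3028 uM/s

53.3028 uM/s


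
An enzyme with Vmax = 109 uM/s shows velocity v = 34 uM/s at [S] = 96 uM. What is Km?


Km = [S] * (Vmax - v) / v
Km = 96 * (109 - 34) / 34
Km = 211.7647 uM

211.7647 uM


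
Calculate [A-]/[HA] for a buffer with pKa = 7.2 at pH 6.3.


[A-]/[HA] = 10^(pH - pKa)
= 10^(6.3 - 7.2)
= 0.1259

0.1259


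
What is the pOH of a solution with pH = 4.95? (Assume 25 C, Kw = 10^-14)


pOH = 14 - pH
pOH = 14 - 4.95
pOH = 9.05

9.05


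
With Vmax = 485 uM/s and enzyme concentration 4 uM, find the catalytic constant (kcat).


kcat = Vmax / [E]t
kcat = 485 / 4
kcat = 121.25 s^-1

121.25 s^-1


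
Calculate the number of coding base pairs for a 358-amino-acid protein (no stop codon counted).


Each amino acid = 1 codon = 3 bp
bp = 358 * 3 = 1074 bp

1074 bp


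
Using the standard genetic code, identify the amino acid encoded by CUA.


Standard genetic code lookup.
Codon CUA -> Leu

Leu


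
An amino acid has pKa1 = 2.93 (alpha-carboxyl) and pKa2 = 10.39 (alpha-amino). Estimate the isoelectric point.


pI = (pKa1 + pKa2) / 2
pI = (2.93 + 10.39) / 2
pI = 6.66

6.66


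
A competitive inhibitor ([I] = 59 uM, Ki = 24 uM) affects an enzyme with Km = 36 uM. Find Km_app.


Km_app = Km * (1 + [I]/Ki)
Km_app = 36 * (1 + 59/24)
Km_app = 124.5 uM

124.5 uM


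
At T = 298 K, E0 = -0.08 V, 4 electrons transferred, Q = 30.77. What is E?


E = E0 - (RT/nF) * ln(Q)
E = -0.08 - (8.314 * 298 / (4 * 96485)) * ln(30.77)
E = -0.102 V

-0.102 V


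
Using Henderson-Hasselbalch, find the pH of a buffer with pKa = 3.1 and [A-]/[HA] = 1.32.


pH = pKa + log10([A-]/[HA])
pH = 3.1 + log10(1.32)
pH = 3.2206

3.2206


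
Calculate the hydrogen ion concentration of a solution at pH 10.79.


[H+] = 10^(-pH)
[H+] = 10^(-10.79)
[H+] = 1.622e-11 M

1.622e-11 M


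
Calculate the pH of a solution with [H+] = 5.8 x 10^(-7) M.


pH = -log10([H+])
pH = -log10(5.8 x 10^(-7))
pH = 6.2366

6.2366


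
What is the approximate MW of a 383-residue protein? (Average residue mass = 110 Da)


MW = n_residues * 110 Da
MW = 383 * 110
MW = 42130 Da

42130 Da


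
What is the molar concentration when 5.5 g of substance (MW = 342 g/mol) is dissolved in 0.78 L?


C = (mass / MW) / volume
C = (5.5 / 342) / 0.78
C = 0.0206 M

0.0206 M


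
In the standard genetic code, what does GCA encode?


Standard genetic code lookup.
Codon GCA -> Ala

Ala


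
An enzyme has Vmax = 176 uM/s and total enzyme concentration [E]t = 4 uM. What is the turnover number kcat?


kcat = Vmax / [E]t
kcat = 176 / 4
kcat = 44.0 s^-1

44.0 s^-1


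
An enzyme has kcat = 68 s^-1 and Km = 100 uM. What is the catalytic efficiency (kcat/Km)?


Catalytic efficiency = kcat / Km
= 68 / 100
= 0.68 uM^-1*s^-1

0.68 uM^-1*s^-1


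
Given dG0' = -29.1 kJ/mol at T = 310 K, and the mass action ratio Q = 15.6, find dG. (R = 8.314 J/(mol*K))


dG = dG0' + RT * ln(Q) / 1000
dG = -29.1 + 8.314 * 310 * ln(15.6) / 1000
dG = -22.0193 kJ/mol

-22.0193 kJ/mol


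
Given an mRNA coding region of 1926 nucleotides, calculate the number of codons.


codons = nucleotides / 3
codons = 1926 / 3 = 642

642


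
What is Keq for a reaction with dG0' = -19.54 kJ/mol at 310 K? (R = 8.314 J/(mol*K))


Keq = exp(-dG0 * 1000 / (R * T))
Keq = exp(-(-19.54) * 1000 / (8.314 * 310))
Keq = 1961.4906

1961.4906


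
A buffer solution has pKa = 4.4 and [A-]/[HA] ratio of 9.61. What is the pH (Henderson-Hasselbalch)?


pH = pKa + log10([A-]/[HA])
pH = 4.4 + log10(9.61)
pH = 5.3827

5.3827


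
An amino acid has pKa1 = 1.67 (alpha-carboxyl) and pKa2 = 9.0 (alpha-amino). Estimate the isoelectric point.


pI = (pKa1 + pKa2) / 2
pI = (1.67 + 9.0) / 2
pI = 5.335

5.335


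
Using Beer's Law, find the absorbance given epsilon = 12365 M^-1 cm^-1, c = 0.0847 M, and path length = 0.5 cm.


A = epsilon * c * l
A = 12365 * 0.0847 * 0.5
A = 523.6577

523.6577


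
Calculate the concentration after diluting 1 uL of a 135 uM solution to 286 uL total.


C2 = C1 * V1 / V2
C2 = 135 * 1 / 286
C2 = 0.472 uM

0.472 uM


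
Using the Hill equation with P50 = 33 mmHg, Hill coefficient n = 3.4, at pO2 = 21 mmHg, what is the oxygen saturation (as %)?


Y = pO2^n / (P50^n + pO2^n)
Y = 21^3.4 / (33^3.4 + 21^3.4)
Y = 17.7%

17.7%


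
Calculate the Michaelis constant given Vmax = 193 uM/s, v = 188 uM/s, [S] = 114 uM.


Km = [S] * (Vmax - v) / v
Km = 114 * (193 - 188) / 188
Km = 3.0319 uM

3.0319 uM


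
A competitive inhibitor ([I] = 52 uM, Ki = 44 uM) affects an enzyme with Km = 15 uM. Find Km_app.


Km_app = Km * (1 + [I]/Ki)
Km_app = 15 * (1 + 52/44)
Km_app = 32.7273 uM

32.7273 uM


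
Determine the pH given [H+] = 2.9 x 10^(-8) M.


pH = -log10([H+])
pH = -log10(2.9 x 10^(-8))
pH = 7.5376

7.5376


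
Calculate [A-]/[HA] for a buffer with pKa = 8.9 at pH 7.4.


[A-]/[HA] = 10^(pH - pKa)
= 10^(7.4 - 8.9)
= 0.0316

0.0316


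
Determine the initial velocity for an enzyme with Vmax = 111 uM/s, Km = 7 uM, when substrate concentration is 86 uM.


v = Vmax * [S] / (Km + [S])
v = 111 * 86 / (7 + 86)
v = 102.6452 uM/s

102.6452 uM/s


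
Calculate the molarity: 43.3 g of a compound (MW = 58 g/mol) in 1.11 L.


C = (mass / MW) / volume
C = (43.3 / 58) / 1.11
C = 0.6726 M

0.6726 M


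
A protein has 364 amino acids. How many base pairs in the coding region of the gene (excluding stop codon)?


Each amino acid = 1 codon = 3 bp
bp = 364 * 3 = 1092 bp

1092 bp


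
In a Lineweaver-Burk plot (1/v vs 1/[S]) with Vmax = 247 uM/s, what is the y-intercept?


y-intercept = 1/Vmax
= 1/247
= 0.004 s/uM

0.004 s/uM


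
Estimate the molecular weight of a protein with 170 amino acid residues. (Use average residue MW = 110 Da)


MW = n_residues * 110 Da
MW = 170 * 110
MW = 18700 Da

18700 Da


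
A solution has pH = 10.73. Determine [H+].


[H+] = 10^(-pH)
[H+] = 10^(-10.73)
[H+] = 1.862e-11 M

1.862e-11 M


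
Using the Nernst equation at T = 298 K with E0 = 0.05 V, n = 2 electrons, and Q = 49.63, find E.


E = E0 - (RT/nF) * ln(Q)
E = 0.05 - (8.314 * 298 / (2 * 96485)) * ln(49.63)
E = -1.317e-04 V

-1.317e-04 V


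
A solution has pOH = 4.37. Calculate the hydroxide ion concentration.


[OH-] = 10^(-pOH)
[OH-] = 10^(-4.37)
[OH-] = 4.266e-05 M

4.266e-05 M


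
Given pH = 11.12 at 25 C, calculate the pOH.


pOH = 14 - pH
pOH = 14 - 11.12
pOH = 2.88

2.88


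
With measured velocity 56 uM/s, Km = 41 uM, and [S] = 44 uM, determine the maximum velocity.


Vmax = v * (Km + [S]) / [S]
Vmax = 56 * (41 + 44) / 44
Vmax = 108.1818 uM/s

108.1818 uM/s


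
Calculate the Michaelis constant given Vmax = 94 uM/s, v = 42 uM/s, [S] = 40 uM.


Km = [S] * (Vmax - v) / v
Km = 40 * (94 - 42) / 42
Km = 49.5238 uM

49.5238 uM


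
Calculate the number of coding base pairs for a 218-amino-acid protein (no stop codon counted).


Each amino acid = 1 codon = 3 bp
bp = 218 * 3 = 654 bp

654 bp


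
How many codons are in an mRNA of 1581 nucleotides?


codons = nucleotides / 3
codons = 1581 / 3 = 527

527


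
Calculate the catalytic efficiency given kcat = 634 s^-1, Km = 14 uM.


Catalytic efficiency = kcat / Km
= 634 / 14
= 45.2857 uM^-1*s^-1

45.2857 uM^-1*s^-1


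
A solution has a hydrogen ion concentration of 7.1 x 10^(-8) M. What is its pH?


pH = -log10([H+])
pH = -log10(7.1 x 10^(-8))
pH = 7.1487

7.1487


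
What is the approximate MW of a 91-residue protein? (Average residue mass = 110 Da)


MW = n_residues * 110 Da
MW = 91 * 110
MW = 10010 Da

10010 Da


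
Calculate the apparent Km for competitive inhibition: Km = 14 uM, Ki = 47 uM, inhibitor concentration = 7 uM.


Km_app = Km * (1 + [I]/Ki)
Km_app = 14 * (1 + 7/47)
Km_app = 16.0851 uM

16.0851 uM


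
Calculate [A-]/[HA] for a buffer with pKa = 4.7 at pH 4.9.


[A-]/[HA] = 10^(pH - pKa)
= 10^(4.9 - 4.7)
= 1.5849

1.5849


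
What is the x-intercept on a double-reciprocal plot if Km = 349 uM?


x-intercept = -1/Km
= -1/349
= -0.0029 1/uM

-0.0029 1/uM


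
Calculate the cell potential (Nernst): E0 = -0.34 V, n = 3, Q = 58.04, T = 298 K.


E = E0 - (RT/nF) * ln(Q)
E = -0.34 - (8.314 * 298 / (3 * 96485)) * ln(58.04)
E = -0.3748 V

-0.3748 V


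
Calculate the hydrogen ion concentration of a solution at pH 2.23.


[H+] = 10^(-pH)
[H+] = 10^(-2.23)
[H+] = 0.0059 M

0.0059 M


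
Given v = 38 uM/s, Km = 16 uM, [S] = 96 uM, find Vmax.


Vmax = v * (Km + [S]) / [S]
Vmax = 38 * (16 + 96) / 96
Vmax = 44.3333 uM/s

44.3333 uM/s


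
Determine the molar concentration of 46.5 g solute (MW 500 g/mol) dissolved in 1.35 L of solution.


C = (mass / MW) / volume
C = (46.5 / 500) / 1.35
C = 0.0689 M

0.0689 M


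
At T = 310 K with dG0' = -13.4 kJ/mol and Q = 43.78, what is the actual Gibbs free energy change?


dG = dG0' + RT * ln(Q) / 1000
dG = -13.4 + 8.314 * 310 * ln(43.78) / 1000
dG = -3.6598 kJ/mol

-3.6598 kJ/mol


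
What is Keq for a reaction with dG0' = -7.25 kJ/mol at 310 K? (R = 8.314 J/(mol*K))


Keq = exp(-dG0 * 1000 / (R * T))
Keq = exp(-(-7.25) * 1000 / (8.314 * 310))
Keq = 16.6595

16.6595


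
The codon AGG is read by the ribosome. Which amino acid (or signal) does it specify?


Standard genetic code lookup.
Codon AGG -> Arg

Arg


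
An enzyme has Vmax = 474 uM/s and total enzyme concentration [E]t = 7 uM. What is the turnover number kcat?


kcat = Vmax / [E]t
kcat = 474 / 7
kcat = 67.7143 s^-1

67.7143 s^-1


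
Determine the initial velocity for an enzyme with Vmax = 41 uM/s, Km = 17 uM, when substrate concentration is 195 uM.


v = Vmax * [S] / (Km + [S])
v = 41 * 195 / (17 + 195)
v = 37.7123 uM/s

37.7123 uM/s


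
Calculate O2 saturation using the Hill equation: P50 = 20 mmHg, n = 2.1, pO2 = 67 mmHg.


Y = pO2^n / (P50^n + pO2^n)
Y = 67^2.1 / (20^2.1 + 67^2.1)
Y = 92.68%

92.68%


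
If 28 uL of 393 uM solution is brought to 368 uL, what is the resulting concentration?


C2 = C1 * V1 / V2
C2 = 393 * 28 / 368
C2 = 29.9022 uM

29.9022 uM


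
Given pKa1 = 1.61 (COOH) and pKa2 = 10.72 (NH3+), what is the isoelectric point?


pI = (pKa1 + pKa2) / 2
pI = (1.61 + 10.72) / 2
pI = 6.165

6.165


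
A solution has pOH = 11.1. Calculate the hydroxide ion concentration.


[OH-] = 10^(-pOH)
[OH-] = 10^(-11.1)
[OH-] = 7.943e-12 M

7.943e-12 M


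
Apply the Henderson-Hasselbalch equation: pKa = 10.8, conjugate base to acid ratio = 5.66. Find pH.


pH = pKa + log10([A-]/[HA])
pH = 10.8 + log10(5.66)
pH = 11.5528

11.5528


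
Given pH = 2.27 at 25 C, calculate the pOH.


pOH = 14 - pH
pOH = 14 - 2.27
pOH = 11.73

11.73


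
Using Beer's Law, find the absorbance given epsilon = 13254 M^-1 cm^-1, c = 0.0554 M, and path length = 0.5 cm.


A = epsilon * c * l
A = 13254 * 0.0554 * 0.5
A = 367.1358

367.1358


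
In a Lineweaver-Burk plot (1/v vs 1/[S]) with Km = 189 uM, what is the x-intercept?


x-intercept = -1/Km
= -1/189
= -0.0053 1/uM

-0.0053 1/uM


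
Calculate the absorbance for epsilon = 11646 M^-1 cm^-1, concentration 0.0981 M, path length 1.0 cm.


A = epsilon * c * l
A = 11646 * 0.0981 * 1.0
A = 1142.4726

1142.4726


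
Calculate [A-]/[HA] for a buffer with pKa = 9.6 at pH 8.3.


[A-]/[HA] = 10^(pH - pKa)
= 10^(8.3 - 9.6)
= 0.0501

0.0501


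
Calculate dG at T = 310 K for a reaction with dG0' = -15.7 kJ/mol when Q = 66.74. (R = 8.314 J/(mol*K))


dG = dG0' + RT * ln(Q) / 1000
dG = -15.7 + 8.314 * 310 * ln(66.74) / 1000
dG = -4.8731 kJ/mol

-4.8731 kJ/mol


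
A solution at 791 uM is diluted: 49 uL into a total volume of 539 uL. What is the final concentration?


C2 = C1 * V1 / V2
C2 = 791 * 49 / 539
C2 = 71.9091 uM

71.9091 uM


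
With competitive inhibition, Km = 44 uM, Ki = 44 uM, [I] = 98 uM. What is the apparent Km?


Km_app = Km * (1 + [I]/Ki)
Km_app = 44 * (1 + 98/44)
Km_app = 142.0 uM

142.0 uM


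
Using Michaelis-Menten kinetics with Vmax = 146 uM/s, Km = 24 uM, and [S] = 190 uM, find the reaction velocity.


v = Vmax * [S] / (Km + [S])
v = 146 * 190 / (24 + 190)
v = 129.6262 uM/s

129.6262 uM/s


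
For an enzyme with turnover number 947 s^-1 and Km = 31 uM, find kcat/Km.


Catalytic efficiency = kcat / Km
= 947 / 31
= 30.5484 uM^-1*s^-1

30.5484 uM^-1*s^-1


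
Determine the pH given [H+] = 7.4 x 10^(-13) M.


pH = -log10([H+])
pH = -log10(7.4 x 10^(-13))
pH = 12.1308

12.1308


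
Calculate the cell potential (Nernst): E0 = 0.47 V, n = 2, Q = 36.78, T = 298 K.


E = E0 - (RT/nF) * ln(Q)
E = 0.47 - (8.314 * 298 / (2 * 96485)) * ln(36.78)
E = 0.4237 V

0.4237 V


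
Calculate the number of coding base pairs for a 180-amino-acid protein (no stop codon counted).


Each amino acid = 1 codon = 3 bp
bp = 180 * 3 = 540 bp

540 bp
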